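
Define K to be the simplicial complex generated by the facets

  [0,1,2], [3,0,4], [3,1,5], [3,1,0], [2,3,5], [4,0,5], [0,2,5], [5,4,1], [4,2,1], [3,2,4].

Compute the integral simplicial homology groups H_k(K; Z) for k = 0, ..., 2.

Fix the vertex order 0 < 1 < 2 < 3 < 4 < 5 and write every simplex with vertices in increasing order. Then dim K = 2 and the simplices of K are:

  0-simplices (6): [0], [1], [2], [3], [4], [5]
  1-simplices (15): [0,1], [0,2], [0,3], [0,4], [0,5], [1,2], [1,3], [1,4], [1,5], [2,3], [2,4], [2,5], [3,4], [3,5], [4,5]
  2-simplices (10): [0,1,2], [0,1,3], [0,2,5], [0,3,4], [0,4,5], [1,2,4], [1,3,5], [1,4,5], [2,3,4], [2,3,5]

Hence C_0 ≅ Z^6, C_1 ≅ Z^15, C_2 ≅ Z^10.

Boundary ∂_1: C_1 → C_0 maps an edge to its endpoints' difference, ∂[p,q] = q − p. For instance
  ∂[1,2] = [2] − [1].
As a 6×15 matrix over Z this has rank 5, with invariant factors (1,1,1,1,1).

∂_2: C_2 → C_1 maps a triangle to the signed sum of its edges. For instance
  ∂[1,2,4] = [2,4] − [1,4] + [1,2],
  ∂[2,3,4] = [3,4] − [2,4] + [2,3].
The resulting 15×10 matrix has rank 10, and its Smith normal form has invariant factors (1,1,1,1,1,1,1,1,1,2).

Now H_k = ker ∂_k / im ∂_{k+1}, so:

  H_0: rank C_0 − rank ∂_1 = 6 − 5 = 1, and the invariant factors of ∂_1 are all 1, so H_0 = Z.
  H_1: rank ker ∂_1 − rank ∂_2 = (15 − 5) − 10 = 0, and ∂_2 has invariant factor 2 > 1, so H_1 = Z/2.
  H_2: rank ker ∂_2 − rank ∂_3 = (10 − 10) − 0 = 0, and there is no ∂_3, so H_2 = 0.

H_0 ≅ Z,  H_1 ≅ Z/2,  H_2 = 0.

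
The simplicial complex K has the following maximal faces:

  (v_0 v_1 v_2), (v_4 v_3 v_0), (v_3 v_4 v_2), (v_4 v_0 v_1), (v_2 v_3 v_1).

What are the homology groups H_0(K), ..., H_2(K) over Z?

H_0 ≅ Z,  H_1 ≅ Z,  H_2 = 0.

We work with the vertex ordering v_0 < v_1 < v_2 < v_3 < v_4. The simplices of K, each written with vertices in increasing order, are:

  0-simplices (5): [v_0], [v_1], [v_2], [v_3], [v_4]
  1-simplices (10): [v_0,v_1], [v_0,v_2], [v_0,v_3], [v_0,v_4], [v_1,v_2], [v_1,v_3], [v_1,v_4], [v_2,v_3], [v_2,v_4], [v_3,v_4]
  2-simplices (5): [v_0,v_1,v_2], [v_0,v_1,v_4], [v_0,v_3,v_4], [v_1,v_2,v_3], [v_2,v_3,v_4]

so the chain groups are C_0 ≅ Z^5, C_1 ≅ Z^10, C_2 ≅ Z^5.

Boundary ∂_1: C_1 → C_0 maps an edge to its endpoints' difference, ∂[p,q] = q − p.
As a 5×10 matrix over Z this has rank 4, with invariant factors (1,1,1,1).

Boundary ∂_2: C_2 → C_1 maps a triangle to the signed sum of its edges. For instance
  ∂[v_2,v_3,v_4] = [v_3,v_4] − [v_2,v_4] + [v_2,v_3],
  ∂[v_0,v_1,v_2] = [v_1,v_2] − [v_0,v_2] + [v_0,v_1].
The resulting 10×5 matrix has rank 5, and its Smith normal form has invariant factors (1,1,1,1,1).

From H_k ≅ ker(∂_k) / im(∂_{k+1}) we obtain:

  H_0: rank C_0 − rank ∂_1 = 5 − 4 = 1, and the invariant factors of ∂_1 are all 1, so H_0 = Z.
  H_1: rank ker ∂_1 − rank ∂_2 = (10 − 4) − 5 = 1, and the invariant factors of ∂_2 are all 1, so H_1 = Z.
  H_2: rank ker ∂_2 − rank ∂_3 = (5 − 5) − 0 = 0, and there is no ∂_3, so H_2 = 0.

As a check, the Euler characteristic is 5 − 10 + 5 = 0, which agrees with 1 − 1 + 0 = 0.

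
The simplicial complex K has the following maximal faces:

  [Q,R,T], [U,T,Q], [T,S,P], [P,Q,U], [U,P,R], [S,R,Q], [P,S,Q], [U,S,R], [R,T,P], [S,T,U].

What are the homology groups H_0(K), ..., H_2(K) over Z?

Take the total order P < Q < R < S < T < U on the vertex set. Then K (dimension 2) consists of the simplices:

  0-simplices (6): P, Q, R, S, T, U
  1-simplices (15): PQ, PR, PS, PT, PU, QR, QS, QT, QU, RS, RT, RU, ST, SU, TU
  2-simplices (10): PQS, PQU, PRT, PRU, PST, QRS, QRT, QTU, RSU, STU

so the chain groups are C_0 ≅ Z^6, C_1 ≅ Z^15, C_2 ≅ Z^10.

∂_1: C_1 → C_0 maps an edge to its endpoints' difference, ∂[p,q] = q − p. For instance
  ∂RT = T − R.
This gives a 6×15 integer matrix of rank 5; reducing to Smith normal form yields diagonal entries (1,1,1,1,1).

The boundary map ∂_2: C_2 → C_1 sends each 2-simplex [p,q,r] to [q,r] − [p,r] + [p,q]. For instance
  ∂PRU = RU − PU + PR,
  ∂PQU = QU − PU + PQ.
The 15×10 boundary matrix has rank 10 and Smith normal form diag(1,1,1,1,1,1,1,1,1,2).

Reading off H_k = ker ∂_k / im ∂_{k+1}:

  H_0: rank C_0 − rank ∂_1 = 6 − 5 = 1, and the invariant factors of ∂_1 are all 1, so H_0 = Z.
  H_1: rank ker ∂_1 − rank ∂_2 = (15 − 5) − 10 = 0, and ∂_2 has invariant factor 2 > 1, so H_1 = Z/2.
  H_2: rank ker ∂_2 − rank ∂_3 = (10 − 10) − 0 = 0, and there is no ∂_3, so H_2 = 0.

H_0 ≅ Z,  H_1 ≅ Z/2,  H_2 = 0.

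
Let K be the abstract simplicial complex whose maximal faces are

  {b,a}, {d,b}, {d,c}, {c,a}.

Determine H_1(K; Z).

H_1 ≅ Z.

K has 4 vertices, 4 edges.
rank ∂_1 = 3, rank ∂_2 = 0 ⇒ b_1 = 4 − 3 − 0 = 1. So H_1 ≅ Z.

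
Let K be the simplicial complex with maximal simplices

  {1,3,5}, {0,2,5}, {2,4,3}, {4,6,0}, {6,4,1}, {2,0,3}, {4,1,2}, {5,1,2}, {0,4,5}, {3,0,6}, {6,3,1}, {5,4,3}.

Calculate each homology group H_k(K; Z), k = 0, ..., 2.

H_0 ≅ Z,  H_1 ≅ Z/2,  H_2 = 0.

Take the total order 0 < 1 < 2 < 3 < 4 < 5 < 6 on the vertex set. Then K (dimension 2) consists of the simplices:

  0-simplices (7): [0], [1], [2], [3], [4], [5], [6]
  1-simplices (18): [0,2], [0,3], [0,4], [0,5], [0,6], [1,2], [1,3], [1,4], [1,5], [1,6], [2,3], [2,4], [2,5], [3,4], [3,5], [3,6], [4,5], [4,6]
  2-simplices (12): [0,2,3], [0,2,5], [0,3,6], [0,4,5], [0,4,6], [1,2,4], [1,2,5], [1,3,5], [1,3,6], [1,4,6], [2,3,4], [3,4,5]

Hence C_0 ≅ Z^7, C_1 ≅ Z^18, C_2 ≅ Z^12.

∂_1: C_1 → C_0 maps an edge to its endpoints' difference, ∂[p,q] = q − p. For instance
  ∂[3,5] = [5] − [3].
This gives a 7×18 integer matrix of rank 6; reducing to Smith normal form yields diagonal entries (1,1,1,1,1,1).

Boundary ∂_2: C_2 → C_1 maps a triangle to the signed sum of its edges. For instance
  ∂[0,4,5] = [4,5] − [0,5] + [0,4],
  ∂[0,2,5] = [2,5] − [0,5] + [0,2].
This gives a 18×12 integer matrix of rank 12; reducing to Smith normal form yields diagonal entries (1,1,1,1,1,1,1,1,1,1,1,2).

Reading off H_k = ker ∂_k / im ∂_{k+1}:

  H_0: rank C_0 − rank ∂_1 = 7 − 6 = 1, and the invariant factors of ∂_1 are all 1, so H_0 = Z.
  H_1: rank ker ∂_1 − rank ∂_2 = (18 − 6) − 12 = 0, and ∂_2 has invariant factor 2 > 1, so H_1 = Z/2.
  H_2: rank ker ∂_2 − rank ∂_3 = (12 − 12) − 0 = 0, and there is no ∂_3, so H_2 = 0.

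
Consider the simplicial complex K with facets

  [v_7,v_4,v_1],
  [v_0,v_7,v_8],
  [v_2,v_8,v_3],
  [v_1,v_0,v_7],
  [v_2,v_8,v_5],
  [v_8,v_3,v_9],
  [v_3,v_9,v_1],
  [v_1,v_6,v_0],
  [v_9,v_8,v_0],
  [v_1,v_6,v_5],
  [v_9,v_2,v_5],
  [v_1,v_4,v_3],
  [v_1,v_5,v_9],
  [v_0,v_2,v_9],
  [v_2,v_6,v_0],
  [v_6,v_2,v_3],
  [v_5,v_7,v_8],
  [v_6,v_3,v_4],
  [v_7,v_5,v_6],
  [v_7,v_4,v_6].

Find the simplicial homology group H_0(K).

H_0 ≅ Z.

Fix the vertex order v_0 < v_1 < v_2 < v_3 < v_4 < v_5 < v_6 < v_7 < v_8 < v_9 and write every simplex with vertices in increasing order. Then dim K = 2 and the simplices of K are:

  0-simplices (10): [v_0], [v_1], [v_2], [v_3], [v_4], [v_5], [v_6], [v_7], [v_8], [v_9]
  1-simplices (30): (30 of them)
  2-simplices (20): (20 of them)

giving chain groups C_0 ≅ Z^10, C_1 ≅ Z^30, C_2 ≅ Z^20.

Boundary ∂_1: C_1 → C_0 sends each edge [p,q] (with p < q) to q − p. For instance
  ∂[v_3,v_9] = [v_9] − [v_3].
The resulting 10×30 matrix has rank 9, and its Smith normal form has invariant factors (1,1,1,1,1,1,1,1,1).

Boundary ∂_2: C_2 → C_1 sends each 2-simplex [p,q,r] to [q,r] − [p,r] + [p,q]. For instance
  ∂[v_2,v_5,v_9] = [v_5,v_9] − [v_2,v_9] + [v_2,v_5],
  ∂[v_0,v_2,v_9] = [v_2,v_9] − [v_0,v_9] + [v_0,v_2].
The 30×20 boundary matrix has rank 20 and Smith normal form diag(1,1,1,1,1,1,1,1,1,1,1,1,1,1,1,1,1,1,1,2).

Reading off H_k = ker ∂_k / im ∂_{k+1}:

  H_0: rank C_0 − rank ∂_1 = 10 − 9 = 1, and the invariant factors of ∂_1 are all 1, so H_0 ≅ Z.

(K is a triangulation of the Klein bottle.)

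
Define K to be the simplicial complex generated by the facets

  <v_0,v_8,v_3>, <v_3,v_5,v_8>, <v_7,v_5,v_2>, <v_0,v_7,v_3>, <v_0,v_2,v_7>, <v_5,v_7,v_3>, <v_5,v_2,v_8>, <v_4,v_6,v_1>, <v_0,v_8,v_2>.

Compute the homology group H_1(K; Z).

H_1 ≅ 0.

We work with the vertex ordering v_0 < v_1 < v_2 < v_3 < v_4 < v_5 < v_6 < v_7 < v_8. The simplices of K, each written with vertices in increasing order, are:

  0-simplices (9): [v_0], [v_1], [v_2], [v_3], [v_4], [v_5], [v_6], [v_7], [v_8]
  1-simplices (15): (15 of them)
  2-simplices (9): [v_0,v_2,v_7], [v_0,v_2,v_8], [v_0,v_3,v_7], [v_0,v_3,v_8], [v_1,v_4,v_6], [v_2,v_5,v_7], [v_2,v_5,v_8], [v_3,v_5,v_7], [v_3,v_5,v_8]

Hence C_0 ≅ Z^9, C_1 ≅ Z^15, C_2 ≅ Z^9.

The boundary map ∂_1: C_1 → C_0 maps an edge to its endpoints' difference, ∂[p,q] = q − p. For instance
  ∂[v_0,v_2] = [v_2] − [v_0].
As a 9×15 matrix over Z this has rank 7, with invariant factors (1,1,1,1,1,1,1).

The boundary map ∂_2: C_2 → C_1 maps a triangle to the signed sum of its edges. For instance
  ∂[v_0,v_2,v_7] = [v_2,v_7] − [v_0,v_7] + [v_0,v_2],
  ∂[v_2,v_5,v_7] = [v_5,v_7] − [v_2,v_7] + [v_2,v_5].
This gives a 15×9 integer matrix of rank 8; reducing to Smith normal form yields diagonal entries (1,1,1,1,1,1,1,1).

Computing H_k = (kernel of ∂_k) / (image of ∂_{k+1}):

  H_1: rank ker ∂_1 − rank ∂_2 = (15 − 7) − 8 = 0, and the invariant factors of ∂_2 are all 1, so H_1 ≅ 0.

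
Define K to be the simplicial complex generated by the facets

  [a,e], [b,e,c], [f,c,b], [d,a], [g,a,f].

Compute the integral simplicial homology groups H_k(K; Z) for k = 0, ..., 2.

H_0 = Z,  H_1 = Z,  H_2 = 0.

Take the total order a < b < c < d < e < f < g on the vertex set. Then K (dimension 2) consists of the simplices:

  0-simplices (7): a, b, c, d, e, f, g
  1-simplices (10): ad, ae, af, ag, bc, be, bf, ce, cf, fg
  2-simplices (3): afg, bce, bcf

so the chain groups are C_0 ≅ Z^7, C_1 ≅ Z^10, C_2 ≅ Z^3.

∂_1: C_1 → C_0 is given by ∂[p,q] = [q] − [p].
The 7×10 boundary matrix has rank 6 and Smith normal form diag(1,1,1,1,1,1).

Boundary ∂_2: C_2 → C_1 maps a triangle to the signed sum of its edges. For instance
  ∂afg = fg − ag + af,
  ∂bcf = cf − bf + bc.
As a 10×3 matrix over Z this has rank 3, with invariant factors (1,1,1).

Computing H_k = (kernel of ∂_k) / (image of ∂_{k+1}):

  H_0: rank C_0 − rank ∂_1 = 7 − 6 = 1, and the invariant factors of ∂_1 are all 1, so H_0 ≅ Z.
  H_1: rank ker ∂_1 − rank ∂_2 = (10 − 6) − 3 = 1, and the invariant factors of ∂_2 are all 1, so H_1 ≅ Z.
  H_2: rank ker ∂_2 − rank ∂_3 = (3 − 3) − 0 = 0, and there is no ∂_3, so H_2 ≅ 0.

As a check, the Euler characteristic is 7 − 10 + 3 = 0, which agrees with 1 − 1 + 0 = 0.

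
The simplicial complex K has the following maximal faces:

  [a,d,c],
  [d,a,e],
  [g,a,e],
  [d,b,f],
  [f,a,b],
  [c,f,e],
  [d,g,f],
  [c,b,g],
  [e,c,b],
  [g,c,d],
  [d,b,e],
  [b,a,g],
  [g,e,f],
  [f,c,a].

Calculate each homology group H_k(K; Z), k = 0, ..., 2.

Take the total order a < b < c < d < e < f < g on the vertex set. Then K (dimension 2) consists of the simplices:

  0-simplices (7): a, b, c, d, e, f, g
  1-simplices (21): ab, ac, ad, ae, af, ag, bc, bd, be, bf, bg, cd, ce, cf, cg, de, df, dg, ef, eg, fg
  2-simplices (14): abf, abg, acd, acf, ade, aeg, bce, bcg, bde, bdf, cdg, cef, dfg, efg

giving chain groups C_0 ≅ Z^7, C_1 ≅ Z^21, C_2 ≅ Z^14.

The boundary map ∂_1: C_1 → C_0 is given by ∂[p,q] = [q] − [p].
This gives a 7×21 integer matrix of rank 6; reducing to Smith normal form yields diagonal entries (1,1,1,1,1,1).

The boundary map ∂_2: C_2 → C_1 maps a triangle to the signed sum of its edges. For instance
  ∂dfg = fg − dg + df,
  ∂acf = cf − af + ac.
The resulting 21×14 matrix has rank 13, and its Smith normal form has invariant factors (1,1,1,1,1,1,1,1,1,1,1,1,1).

Reading off H_k = ker ∂_k / im ∂_{k+1}:

  H_0: rank C_0 − rank ∂_1 = 7 − 6 = 1, and the invariant factors of ∂_1 are all 1, so H_0 ≅ Z.
  H_1: rank ker ∂_1 − rank ∂_2 = (21 − 6) − 13 = 2, and the invariant factors of ∂_2 are all 1, so H_1 ≅ Z^2.
  H_2: rank ker ∂_2 − rank ∂_3 = (14 − 13) − 0 = 1, and there is no ∂_3, so H_2 ≅ Z.

H_0 = Z,  H_1 = Z^2,  H_2 = Z.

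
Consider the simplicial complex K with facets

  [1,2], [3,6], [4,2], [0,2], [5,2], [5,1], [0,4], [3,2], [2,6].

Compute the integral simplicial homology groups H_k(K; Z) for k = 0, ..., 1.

We work with the vertex ordering 0 < 1 < 2 < 3 < 4 < 5 < 6. The simplices of K, each written with vertices in increasing order, are:

  0-simplices (7): [0], [1], [2], [3], [4], [5], [6]
  1-simplices (9): [0,2], [0,4], [1,2], [1,5], [2,3], [2,4], [2,5], [2,6], [3,6]

Hence C_0 ≅ Z^7, C_1 ≅ Z^9.

The boundary map ∂_1: C_1 → C_0 is given by ∂[p,q] = [q] − [p]. For instance
  ∂[2,3] = [3] − [2].
As a 7×9 matrix over Z this has rank 6, with invariant factors (1,1,1,1,1,1).

Now H_k = ker ∂_k / im ∂_{k+1}, so:

  H_0: rank C_0 − rank ∂_1 = 7 − 6 = 1, and the invariant factors of ∂_1 are all 1, so H_0 = Z.
  H_1: rank ker ∂_1 − rank ∂_2 = (9 − 6) − 0 = 3, and there is no ∂_2, so H_1 = Z^3.

H_0 ≅ Z,  H_1 ≅ Z^3.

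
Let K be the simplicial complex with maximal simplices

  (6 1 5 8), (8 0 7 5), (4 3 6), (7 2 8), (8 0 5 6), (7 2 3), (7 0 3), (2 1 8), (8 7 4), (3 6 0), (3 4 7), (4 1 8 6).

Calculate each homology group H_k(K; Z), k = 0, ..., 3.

H_0 = Z,  H_1 = 0,  H_2 = Z,  H_3 = 0.

We work with the vertex ordering 0 < 1 < 2 < 3 < 4 < 5 < 6 < 7 < 8. The simplices of K, each written with vertices in increasing order, are:

  0-simplices (9): [0], [1], [2], [3], [4], [5], [6], [7], [8]
  1-simplices (24): (24 of them)
  2-simplices (21): (21 of them)
  3-simplices (4): [0,5,6,8], [0,5,7,8], [1,4,6,8], [1,5,6,8]

so the chain groups are C_0 ≅ Z^9, C_1 ≅ Z^24, C_2 ≅ Z^21, C_3 ≅ Z^4.

∂_1: C_1 → C_0 maps an edge to its endpoints' difference, ∂[p,q] = q − p. For instance
  ∂[2,3] = [3] − [2].
The 9×24 boundary matrix has rank 8 and Smith normal form diag(1,1,1,1,1,1,1,1).

The boundary map ∂_2: C_2 → C_1 acts by ∂[p,q,r] = [q,r] − [p,r] + [p,q]. For instance
  ∂[0,5,6] = [5,6] − [0,6] + [0,5],
  ∂[3,4,7] = [4,7] − [3,7] + [3,4].
The resulting 24×21 matrix has rank 16, and its Smith normal form has invariant factors (1,1,1,1,1,1,1,1,1,1,1,1,1,1,1,1).

∂_3: C_3 → C_2 sends each 3-simplex σ to the alternating sum Σ_i (−1)^i (σ with its i-th vertex removed). For instance
  ∂[1,4,6,8] = [4,6,8] − [1,6,8] + [1,4,8] − [1,4,6],
  ∂[1,5,6,8] = [5,6,8] − [1,6,8] + [1,5,8] − [1,5,6].
As a 21×4 matrix over Z this has rank 4, with invariant factors (1,1,1,1).

From H_k ≅ ker(∂_k) / im(∂_{k+1}) we obtain:

  H_0: rank C_0 − rank ∂_1 = 9 − 8 = 1, and the invariant factors of ∂_1 are all 1, so H_0 ≅ Z.
  H_1: rank ker ∂_1 − rank ∂_2 = (24 − 8) − 16 = 0, and the invariant factors of ∂_2 are all 1, so H_1 ≅ 0.
  H_2: rank ker ∂_2 − rank ∂_3 = (21 − 16) − 4 = 1, and the invariant factors of ∂_3 are all 1, so H_2 ≅ Z.
  H_3: rank ker ∂_3 − rank ∂_4 = (4 − 4) − 0 = 0, and there is no ∂_4, so H_3 ≅ 0.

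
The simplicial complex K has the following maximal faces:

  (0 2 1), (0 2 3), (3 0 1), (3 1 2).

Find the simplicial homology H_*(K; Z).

H_0 ≅ Z,  H_1 = 0,  H_2 ≅ Z.

Order the vertices as 0 < 1 < 2 < 3. Listing each simplex with vertices in this order, K has dimension 2 with simplices:

  0-simplices (4): [0], [1], [2], [3]
  1-simplices (6): [0,1], [0,2], [0,3], [1,2], [1,3], [2,3]
  2-simplices (4): [0,1,2], [0,1,3], [0,2,3], [1,2,3]

giving chain groups C_0 ≅ Z^4, C_1 ≅ Z^6, C_2 ≅ Z^4.

∂_1: C_1 → C_0 is given by ∂[p,q] = [q] − [p].
As a 4×6 matrix over Z this has rank 3, with invariant factors (1,1,1).

Boundary ∂_2: C_2 → C_1 sends each 2-simplex [p,q,r] to [q,r] − [p,r] + [p,q]. For instance
  ∂[0,1,3] = [1,3] − [0,3] + [0,1],
  ∂[1,2,3] = [2,3] − [1,3] + [1,2].
The 6×4 boundary matrix has rank 3 and Smith normal form diag(1,1,1).

Reading off H_k = ker ∂_k / im ∂_{k+1}:

  H_0: rank C_0 − rank ∂_1 = 4 − 3 = 1, and the invariant factors of ∂_1 are all 1, so H_0 ≅ Z.
  H_1: rank ker ∂_1 − rank ∂_2 = (6 − 3) − 3 = 0, and the invariant factors of ∂_2 are all 1, so H_1 ≅ 0.
  H_2: rank ker ∂_2 − rank ∂_3 = (4 − 3) − 0 = 1, and there is no ∂_3, so H_2 ≅ Z.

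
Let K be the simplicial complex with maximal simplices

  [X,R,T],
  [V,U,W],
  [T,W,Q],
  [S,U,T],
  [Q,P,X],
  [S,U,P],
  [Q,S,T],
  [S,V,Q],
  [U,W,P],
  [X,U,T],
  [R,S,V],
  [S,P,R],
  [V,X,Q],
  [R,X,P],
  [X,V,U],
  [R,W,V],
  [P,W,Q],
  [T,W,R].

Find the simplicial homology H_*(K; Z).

Take the total order P < Q < R < S < T < U < V < W < X on the vertex set. Then K (dimension 2) consists of the simplices:

  0-simplices (9): P, Q, R, S, T, U, V, W, X
  1-simplices (27): PQ, PR, PS, PU, PW, PX, QS, QT, QV, QW, QX, RS, RT, RV, RW, RX, ST, SU, SV, TU, TW, TX, UV, UW, UX, VW, VX
  2-simplices (18): PQW, PQX, PRS, PRX, PSU, PUW, QST, QSV, QTW, QVX, RSV, RTW, RTX, RVW, STU, TUX, UVW, UVX

giving chain groups C_0 ≅ Z^9, C_1 ≅ Z^27, C_2 ≅ Z^18.

∂_1: C_1 → C_0 maps an edge to its endpoints' difference, ∂[p,q] = q − p.
As a 9×27 matrix over Z this has rank 8, with invariant factors (1,1,1,1,1,1,1,1).

Boundary ∂_2: C_2 → C_1 maps a triangle to the signed sum of its edges. For instance
  ∂QST = ST − QT + QS,
  ∂PSU = SU − PU + PS.
As a 27×18 matrix over Z this has rank 17, with invariant factors (1,1,1,1,1,1,1,1,1,1,1,1,1,1,1,1,1).

From H_k ≅ ker(∂_k) / im(∂_{k+1}) we obtain:

  H_0: rank C_0 − rank ∂_1 = 9 − 8 = 1, and the invariant factors of ∂_1 are all 1, so H_0 = Z.
  H_1: rank ker ∂_1 − rank ∂_2 = (27 − 8) − 17 = 2, and the invariant factors of ∂_2 are all 1, so H_1 = Z^2.
  H_2: rank ker ∂_2 − rank ∂_3 = (18 − 17) − 0 = 1, and there is no ∂_3, so H_2 = Z.

H_0 ≅ Z,  H_1 ≅ Z^2,  H_2 ≅ Z.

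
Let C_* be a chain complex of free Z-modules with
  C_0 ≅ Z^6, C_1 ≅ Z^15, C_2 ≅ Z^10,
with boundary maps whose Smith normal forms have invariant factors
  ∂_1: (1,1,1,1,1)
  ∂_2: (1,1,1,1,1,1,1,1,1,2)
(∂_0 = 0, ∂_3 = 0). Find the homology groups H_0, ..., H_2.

H_0: b_0 = 6 − 0 − 5 = 1; torsion from ∂_1 factors > 1: none. So H_0 ≅ Z.
H_1: b_1 = 15 − 5 − 10 = 0; torsion from ∂_2 factors > 1: [2]. So H_1 ≅ Z/2.
H_2: b_2 = 10 − 10 − 0 = 0; torsion from ∂_3 factors > 1: none. So H_2 ≅ 0.

H_0 ≅ Z,  H_1 ≅ Z/2,  H_2 = 0.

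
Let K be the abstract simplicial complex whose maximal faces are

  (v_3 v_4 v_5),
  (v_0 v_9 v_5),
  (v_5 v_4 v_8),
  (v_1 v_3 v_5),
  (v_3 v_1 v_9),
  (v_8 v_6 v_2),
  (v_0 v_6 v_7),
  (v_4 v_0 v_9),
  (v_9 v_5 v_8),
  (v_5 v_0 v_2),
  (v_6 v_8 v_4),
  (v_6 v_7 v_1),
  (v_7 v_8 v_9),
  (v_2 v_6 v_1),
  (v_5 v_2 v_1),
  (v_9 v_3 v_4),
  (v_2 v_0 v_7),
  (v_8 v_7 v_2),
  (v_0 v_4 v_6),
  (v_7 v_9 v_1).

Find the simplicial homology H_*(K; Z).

H_0 ≅ Z,  H_1 ≅ Z ⊕ Z/2,  H_2 = 0.

Order the vertices as v_0 < v_1 < v_2 < v_3 < v_4 < v_5 < v_6 < v_7 < v_8 < v_9. Listing each simplex with vertices in this order, K has dimension 2 with simplices:

  0-simplices (10): [v_0], [v_1], [v_2], [v_3], [v_4], [v_5], [v_6], [v_7], [v_8], [v_9]
  1-simplices (30): (30 of them)
  2-simplices (20): (20 of them)

giving chain groups C_0 ≅ Z^10, C_1 ≅ Z^30, C_2 ≅ Z^20.

∂_1: C_1 → C_0 maps an edge to its endpoints' difference, ∂[p,q] = q − p. For instance
  ∂[v_1,v_5] = [v_5] − [v_1].
This gives a 10×30 integer matrix of rank 9; reducing to Smith normal form yields diagonal entries (1,1,1,1,1,1,1,1,1).

The boundary map ∂_2: C_2 → C_1 sends each 2-simplex [p,q,r] to [q,r] − [p,r] + [p,q]. For instance
  ∂[v_1,v_2,v_6] = [v_2,v_6] − [v_1,v_6] + [v_1,v_2],
  ∂[v_0,v_5,v_9] = [v_5,v_9] − [v_0,v_9] + [v_0,v_5].
As a 30×20 matrix over Z this has rank 20, with invariant factors (1,1,1,1,1,1,1,1,1,1,1,1,1,1,1,1,1,1,1,2).

Computing H_k = (kernel of ∂_k) / (image of ∂_{k+1}):

  H_0: rank C_0 − rank ∂_1 = 10 − 9 = 1, and the invariant factors of ∂_1 are all 1, so H_0 ≅ Z.
  H_1: rank ker ∂_1 − rank ∂_2 = (30 − 9) − 20 = 1, and ∂_2 has invariant factor 2 > 1, so H_1 ≅ Z ⊕ Z/2.
  H_2: rank ker ∂_2 − rank ∂_3 = (20 − 20) − 0 = 0, and there is no ∂_3, so H_2 ≅ 0.

As a check, the Euler characteristic is 10 − 30 + 20 = 0, which agrees with 1 − 1 + 0 = 0.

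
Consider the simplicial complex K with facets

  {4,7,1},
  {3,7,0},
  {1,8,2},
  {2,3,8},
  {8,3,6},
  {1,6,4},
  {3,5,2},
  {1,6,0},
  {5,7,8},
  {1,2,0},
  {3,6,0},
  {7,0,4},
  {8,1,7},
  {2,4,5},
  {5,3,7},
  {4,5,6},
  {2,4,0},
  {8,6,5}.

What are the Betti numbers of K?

Fix the vertex order 0 < 1 < 2 < 3 < 4 < 5 < 6 < 7 < 8 and write every simplex with vertices in increasing order. Then dim K = 2 and the simplices of K are:

  0-simplices (9): [0], [1], [2], [3], [4], [5], [6], [7], [8]
  1-simplices (27): (27 of them)
  2-simplices (18): [0,1,2], [0,1,6], [0,2,4], [0,3,6], [0,3,7], [0,4,7], [1,2,8], [1,4,6], [1,4,7], [1,7,8], [2,3,5], [2,3,8], [2,4,5], [3,5,7], [3,6,8], [4,5,6], [5,6,8], [5,7,8]

so the chain groups are C_0 ≅ Z^9, C_1 ≅ Z^27, C_2 ≅ Z^18.

The boundary map ∂_1: C_1 → C_0 is given by ∂[p,q] = [q] − [p].
The resulting 9×27 matrix has rank 8, and its Smith normal form has invariant factors (1,1,1,1,1,1,1,1).

Boundary ∂_2: C_2 → C_1 acts by ∂[p,q,r] = [q,r] − [p,r] + [p,q]. For instance
  ∂[0,3,7] = [3,7] − [0,7] + [0,3],
  ∂[1,4,7] = [4,7] − [1,7] + [1,4].
This gives a 27×18 integer matrix of rank 18; reducing to Smith normal form yields diagonal entries (1,1,1,1,1,1,1,1,1,1,1,1,1,1,1,1,1,2).

Now H_k = ker ∂_k / im ∂_{k+1}, so:

  H_0: rank C_0 − rank ∂_1 = 9 − 8 = 1, and the invariant factors of ∂_1 are all 1, so H_0 = Z.
  H_1: rank ker ∂_1 − rank ∂_2 = (27 − 8) − 18 = 1, and ∂_2 has invariant factor 2 > 1, so H_1 = Z ⊕ Z/2Z.
  H_2: rank ker ∂_2 − rank ∂_3 = (18 − 18) − 0 = 0, and there is no ∂_3, so H_2 = 0.

As a check, the Euler characteristic is 9 − 27 + 18 = 0, which agrees with 1 − 1 + 0 = 0.

Hence the Betti numbers are b_0 = 1, b_1 = 1, b_2 = 0.

b_0 = 1, b_1 = 1, b_2 = 0.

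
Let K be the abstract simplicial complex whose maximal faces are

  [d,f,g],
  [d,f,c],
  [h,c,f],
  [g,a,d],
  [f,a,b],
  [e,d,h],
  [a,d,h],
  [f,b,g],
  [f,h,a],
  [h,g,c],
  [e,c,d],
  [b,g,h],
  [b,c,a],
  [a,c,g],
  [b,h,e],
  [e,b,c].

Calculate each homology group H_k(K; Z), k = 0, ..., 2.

Take the total order a < b < c < d < e < f < g < h on the vertex set. Then K (dimension 2) consists of the simplices:

  0-simplices (8): a, b, c, d, e, f, g, h
  1-simplices (24): ab, ac, ad, af, ag, ah, bc, be, bf, bg, bh, cd, ce, cf, cg, ch, de, df, dg, dh, eh, fg, fh, gh
  2-simplices (16): abc, abf, acg, adg, adh, afh, bce, beh, bfg, bgh, cde, cdf, cfh, cgh, deh, dfg

so the chain groups are C_0 ≅ Z^8, C_1 ≅ Z^24, C_2 ≅ Z^16.

The boundary map ∂_1: C_1 → C_0 sends each edge [p,q] (with p < q) to q − p. For instance
  ∂bh = h − b.
The resulting 8×24 matrix has rank 7, and its Smith normal form has invariant factors (1,1,1,1,1,1,1).

The boundary map ∂_2: C_2 → C_1 acts by ∂[p,q,r] = [q,r] − [p,r] + [p,q]. For instance
  ∂bce = ce − be + bc,
  ∂abf = bf − af + ab.
The resulting 24×16 matrix has rank 15, and its Smith normal form has invariant factors (1,1,1,1,1,1,1,1,1,1,1,1,1,1,1).

Reading off H_k = ker ∂_k / im ∂_{k+1}:

  H_0: rank C_0 − rank ∂_1 = 8 − 7 = 1, and the invariant factors of ∂_1 are all 1, so H_0 = Z.
  H_1: rank ker ∂_1 − rank ∂_2 = (24 − 7) − 15 = 2, and the invariant factors of ∂_2 are all 1, so H_1 = Z^2.
  H_2: rank ker ∂_2 − rank ∂_3 = (16 − 15) − 0 = 1, and there is no ∂_3, so H_2 = Z.

As a check, the Euler characteristic is 8 − 24 + 16 = 0, which agrees with 1 − 2 + 1 = 0.

H_0 ≅ Z,  H_1 ≅ Z^2,  H_2 ≅ Z.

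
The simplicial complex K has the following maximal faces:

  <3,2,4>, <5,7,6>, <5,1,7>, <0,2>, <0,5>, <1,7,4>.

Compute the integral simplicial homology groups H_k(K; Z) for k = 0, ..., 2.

Fix the vertex order 0 < 1 < 2 < 3 < 4 < 5 < 6 < 7 and write every simplex with vertices in increasing order. Then dim K = 2 and the simplices of K are:

  0-simplices (8): [0], [1], [2], [3], [4], [5], [6], [7]
  1-simplices (12): [0,2], [0,5], [1,4], [1,5], [1,7], [2,3], [2,4], [3,4], [4,7], [5,6], [5,7], [6,7]
  2-simplices (4): [1,4,7], [1,5,7], [2,3,4], [5,6,7]

giving chain groups C_0 ≅ Z^8, C_1 ≅ Z^12, C_2 ≅ Z^4.

Boundary ∂_1: C_1 → C_0 sends each edge [p,q] (with p < q) to q − p.
As a 8×12 matrix over Z this has rank 7, with invariant factors (1,1,1,1,1,1,1).

Boundary ∂_2: C_2 → C_1 maps a triangle to the signed sum of its edges. For instance
  ∂[1,4,7] = [4,7] − [1,7] + [1,4],
  ∂[2,3,4] = [3,4] − [2,4] + [2,3].
As a 12×4 matrix over Z this has rank 4, with invariant factors (1,1,1,1).

Reading off H_k = ker ∂_k / im ∂_{k+1}:

  H_0: rank C_0 − rank ∂_1 = 8 − 7 = 1, and the invariant factors of ∂_1 are all 1, so H_0 = Z.
  H_1: rank ker ∂_1 − rank ∂_2 = (12 − 7) − 4 = 1, and the invariant factors of ∂_2 are all 1, so H_1 = Z.
  H_2: rank ker ∂_2 − rank ∂_3 = (4 − 4) − 0 = 0, and there is no ∂_3, so H_2 = 0.

H_0 = Z,  H_1 = Z,  H_2 = 0.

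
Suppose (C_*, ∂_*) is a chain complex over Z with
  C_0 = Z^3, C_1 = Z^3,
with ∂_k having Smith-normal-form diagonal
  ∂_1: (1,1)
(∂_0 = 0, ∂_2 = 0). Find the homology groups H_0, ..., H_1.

H_0 = Z,  H_1 = Z.

H_0: b_0 = 3 − 0 − 2 = 1; torsion from ∂_1 factors > 1: none. So H_0 = Z.
H_1: b_1 = 3 − 2 − 0 = 1; torsion from ∂_2 factors > 1: none. So H_1 = Z.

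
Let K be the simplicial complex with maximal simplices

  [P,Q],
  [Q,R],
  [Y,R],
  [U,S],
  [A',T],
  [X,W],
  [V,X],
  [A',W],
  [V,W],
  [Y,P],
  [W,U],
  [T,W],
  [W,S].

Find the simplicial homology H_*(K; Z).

H_0 = Z^2,  H_1 = Z^4.

Order the vertices as P < Q < R < S < T < U < V < W < X < Y < A'. Listing each simplex with vertices in this order, K has dimension 1 with simplices:

  0-simplices (11): [P], [Q], [R], [S], [T], [U], [V], [W], [X], [Y], [A']
  1-simplices (13): [P,Q], [P,Y], [Q,R], [R,Y], [S,U], [S,W], [T,W], [T,A'], [U,W], [V,W], [V,X], [W,X], [W,A']

Hence C_0 ≅ Z^11, C_1 ≅ Z^13.

∂_1: C_1 → C_0 sends each edge [p,q] (with p < q) to q − p.
The 11×13 boundary matrix has rank 9 and Smith normal form diag(1,1,1,1,1,1,1,1,1).

Computing H_k = (kernel of ∂_k) / (image of ∂_{k+1}):

  H_0: rank C_0 − rank ∂_1 = 11 − 9 = 2, and the invariant factors of ∂_1 are all 1, so H_0 ≅ Z^2.
  H_1: rank ker ∂_1 − rank ∂_2 = (13 − 9) − 0 = 4, and there is no ∂_2, so H_1 ≅ Z^4.

As a check, the Euler characteristic is 11 − 13 = -2, which agrees with 2 − 4 = -2.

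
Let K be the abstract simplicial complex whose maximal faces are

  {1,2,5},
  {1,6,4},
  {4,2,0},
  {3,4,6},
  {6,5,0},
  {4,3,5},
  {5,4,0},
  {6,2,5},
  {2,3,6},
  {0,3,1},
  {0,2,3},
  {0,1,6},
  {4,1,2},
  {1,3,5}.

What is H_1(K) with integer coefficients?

H_1 ≅ Z^2.

Order the vertices as 0 < 1 < 2 < 3 < 4 < 5 < 6. Listing each simplex with vertices in this order, K has dimension 2 with simplices:

  0-simplices (7): [0], [1], [2], [3], [4], [5], [6]
  1-simplices (21): [0,1], [0,2], [0,3], [0,4], [0,5], [0,6], [1,2], [1,3], [1,4], [1,5], [1,6], [2,3], [2,4], [2,5], [2,6], [3,4], [3,5], [3,6], [4,5], [4,6], [5,6]
  2-simplices (14): [0,1,3], [0,1,6], [0,2,3], [0,2,4], [0,4,5], [0,5,6], [1,2,4], [1,2,5], [1,3,5], [1,4,6], [2,3,6], [2,5,6], [3,4,5], [3,4,6]

Hence C_0 ≅ Z^7, C_1 ≅ Z^21, C_2 ≅ Z^14.

∂_1: C_1 → C_0 is given by ∂[p,q] = [q] − [p]. For instance
  ∂[2,5] = [5] − [2].
This gives a 7×21 integer matrix of rank 6; reducing to Smith normal form yields diagonal entries (1,1,1,1,1,1).

∂_2: C_2 → C_1 acts by ∂[p,q,r] = [q,r] − [p,r] + [p,q]. For instance
  ∂[0,2,3] = [2,3] − [0,3] + [0,2],
  ∂[0,5,6] = [5,6] − [0,6] + [0,5].
As a 21×14 matrix over Z this has rank 13, with invariant factors (1,1,1,1,1,1,1,1,1,1,1,1,1).

Reading off H_k = ker ∂_k / im ∂_{k+1}:

  H_1: rank ker ∂_1 − rank ∂_2 = (21 − 6) − 13 = 2, and the invariant factors of ∂_2 are all 1, so H_1 ≅ Z^2.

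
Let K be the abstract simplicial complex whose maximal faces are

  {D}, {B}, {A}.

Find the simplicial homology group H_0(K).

H_0 = Z^3.

Order the vertices as A < B < D. Listing each simplex with vertices in this order, K has dimension 0 with simplices:

  0-simplices (3): A, B, D

giving chain groups C_0 ≅ Z^3.

Now H_k = ker ∂_k / im ∂_{k+1}, so:

  H_0: rank C_0 − rank ∂_1 = 3 − 0 = 3, and there is no ∂_1, so H_0 ≅ Z^3.

(K is a triangulation of a set of 3 points.)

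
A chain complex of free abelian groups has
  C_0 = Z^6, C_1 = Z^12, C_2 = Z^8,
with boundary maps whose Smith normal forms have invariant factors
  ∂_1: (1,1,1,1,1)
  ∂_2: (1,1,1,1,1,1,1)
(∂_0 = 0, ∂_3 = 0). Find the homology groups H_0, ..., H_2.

H_0 = Z,  H_1 = 0,  H_2 = Z.

H_0: b_0 = 6 − 0 − 5 = 1; torsion from ∂_1 factors > 1: none. So H_0 = Z.
H_1: b_1 = 12 − 5 − 7 = 0; torsion from ∂_2 factors > 1: none. So H_1 = 0.
H_2: b_2 = 8 − 7 − 0 = 1; torsion from ∂_3 factors > 1: none. So H_2 = Z.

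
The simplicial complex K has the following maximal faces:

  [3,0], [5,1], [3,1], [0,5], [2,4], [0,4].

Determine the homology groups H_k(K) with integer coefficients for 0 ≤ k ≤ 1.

Order the vertices as 0 < 1 < 2 < 3 < 4 < 5. Listing each simplex with vertices in this order, K has dimension 1 with simplices:

  0-simplices (6): [0], [1], [2], [3], [4], [5]
  1-simplices (6): [0,3], [0,4], [0,5], [1,3], [1,5], [2,4]

giving chain groups C_0 ≅ Z^6, C_1 ≅ Z^6.

The boundary map ∂_1: C_1 → C_0 maps an edge to its endpoints' difference, ∂[p,q] = q − p. For instance
  ∂[2,4] = [4] − [2].
This gives a 6×6 integer matrix of rank 5; reducing to Smith normal form yields diagonal entries (1,1,1,1,1).

Computing H_k = (kernel of ∂_k) / (image of ∂_{k+1}):

  H_0: rank C_0 − rank ∂_1 = 6 − 5 = 1, and the invariant factors of ∂_1 are all 1, so H_0 ≅ Z.
  H_1: rank ker ∂_1 − rank ∂_2 = (6 − 5) − 0 = 1, and there is no ∂_2, so H_1 ≅ Z.

H_0 ≅ Z,  H_1 ≅ Z.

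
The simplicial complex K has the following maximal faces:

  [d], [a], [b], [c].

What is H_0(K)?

H_0 = Z^4.

Order the vertices as a < b < c < d. Listing each simplex with vertices in this order, K has dimension 0 with simplices:

  0-simplices (4): a, b, c, d

giving chain groups C_0 ≅ Z^4.

Now H_k = ker ∂_k / im ∂_{k+1}, so:

  H_0: rank C_0 − rank ∂_1 = 4 − 0 = 4, and there is no ∂_1, so H_0 = Z^4.

(K is a triangulation of a set of 4 points.)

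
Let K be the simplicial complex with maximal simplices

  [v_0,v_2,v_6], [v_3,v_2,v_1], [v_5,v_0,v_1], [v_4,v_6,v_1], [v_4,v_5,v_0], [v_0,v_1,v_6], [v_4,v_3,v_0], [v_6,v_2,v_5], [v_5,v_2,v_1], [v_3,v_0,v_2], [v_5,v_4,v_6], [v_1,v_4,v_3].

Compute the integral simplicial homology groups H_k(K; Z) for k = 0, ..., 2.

We work with the vertex ordering v_0 < v_1 < v_2 < v_3 < v_4 < v_5 < v_6. The simplices of K, each written with vertices in increasing order, are:

  0-simplices (7): [v_0], [v_1], [v_2], [v_3], [v_4], [v_5], [v_6]
  1-simplices (18): (18 of them)
  2-simplices (12): (12 of them)

so the chain groups are C_0 ≅ Z^7, C_1 ≅ Z^18, C_2 ≅ Z^12.

Boundary ∂_1: C_1 → C_0 is given by ∂[p,q] = [q] − [p]. For instance
  ∂[v_0,v_2] = [v_2] − [v_0].
This gives a 7×18 integer matrix of rank 6; reducing to Smith normal form yields diagonal entries (1,1,1,1,1,1).

Boundary ∂_2: C_2 → C_1 sends each 2-simplex [p,q,r] to [q,r] − [p,r] + [p,q]. For instance
  ∂[v_1,v_2,v_5] = [v_2,v_5] − [v_1,v_5] + [v_1,v_2],
  ∂[v_0,v_2,v_6] = [v_2,v_6] − [v_0,v_6] + [v_0,v_2].
The resulting 18×12 matrix has rank 12, and its Smith normal form has invariant factors (1,1,1,1,1,1,1,1,1,1,1,2).

From H_k ≅ ker(∂_k) / im(∂_{k+1}) we obtain:

  H_0: rank C_0 − rank ∂_1 = 7 − 6 = 1, and the invariant factors of ∂_1 are all 1, so H_0 ≅ Z.
  H_1: rank ker ∂_1 − rank ∂_2 = (18 − 6) − 12 = 0, and ∂_2 has invariant factor 2 > 1, so H_1 ≅ Z/2Z.
  H_2: rank ker ∂_2 − rank ∂_3 = (12 − 12) − 0 = 0, and there is no ∂_3, so H_2 ≅ 0.

(K is a triangulation of the real projective plane RP^2.)

H_0 = Z,  H_1 = Z/2Z,  H_2 = 0.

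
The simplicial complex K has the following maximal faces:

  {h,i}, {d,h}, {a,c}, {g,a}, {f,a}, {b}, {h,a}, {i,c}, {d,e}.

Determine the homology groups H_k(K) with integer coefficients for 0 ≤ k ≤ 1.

H_0 ≅ Z^2,  H_1 ≅ Z.

Order the vertices as a < b < c < d < e < f < g < h < i. Listing each simplex with vertices in this order, K has dimension 1 with simplices:

  0-simplices (9): a, b, c, d, e, f, g, h, i
  1-simplices (8): ac, af, ag, ah, ci, de, dh, hi

giving chain groups C_0 ≅ Z^9, C_1 ≅ Z^8.

The boundary map ∂_1: C_1 → C_0 is given by ∂[p,q] = [q] − [p]. For instance
  ∂dh = h − d.
As a 9×8 matrix over Z this has rank 7, with invariant factors (1,1,1,1,1,1,1).

Reading off H_k = ker ∂_k / im ∂_{k+1}:

  H_0: rank C_0 − rank ∂_1 = 9 − 7 = 2, and the invariant factors of ∂_1 are all 1, so H_0 = Z^2.
  H_1: rank ker ∂_1 − rank ∂_2 = (8 − 7) − 0 = 1, and there is no ∂_2, so H_1 = Z.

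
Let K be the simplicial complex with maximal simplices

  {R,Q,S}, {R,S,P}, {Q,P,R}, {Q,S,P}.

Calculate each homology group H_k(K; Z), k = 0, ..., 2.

Take the total order P < Q < R < S on the vertex set. Then K (dimension 2) consists of the simplices:

  0-simplices (4): P, Q, R, S
  1-simplices (6): PQ, PR, PS, QR, QS, RS
  2-simplices (4): PQR, PQS, PRS, QRS

giving chain groups C_0 ≅ Z^4, C_1 ≅ Z^6, C_2 ≅ Z^4.

The boundary map ∂_1: C_1 → C_0 is given by ∂[p,q] = [q] − [p].
As a 4×6 matrix over Z this has rank 3, with invariant factors (1,1,1).

∂_2: C_2 → C_1 acts by ∂[p,q,r] = [q,r] − [p,r] + [p,q]. For instance
  ∂PRS = RS − PS + PR,
  ∂PQS = QS − PS + PQ.
The 6×4 boundary matrix has rank 3 and Smith normal form diag(1,1,1).

Now H_k = ker ∂_k / im ∂_{k+1}, so:

  H_0: rank C_0 − rank ∂_1 = 4 − 3 = 1, and the invariant factors of ∂_1 are all 1, so H_0 = Z.
  H_1: rank ker ∂_1 − rank ∂_2 = (6 − 3) − 3 = 0, and the invariant factors of ∂_2 are all 1, so H_1 = 0.
  H_2: rank ker ∂_2 − rank ∂_3 = (4 − 3) − 0 = 1, and there is no ∂_3, so H_2 = Z.

As a check, the Euler characteristic is 4 − 6 + 4 = 2, which agrees with 1 − 0 + 1 = 2.
(K is a triangulation of the 2-sphere S^2.)

H_0 = Z,  H_1 = 0,  H_2 = Z.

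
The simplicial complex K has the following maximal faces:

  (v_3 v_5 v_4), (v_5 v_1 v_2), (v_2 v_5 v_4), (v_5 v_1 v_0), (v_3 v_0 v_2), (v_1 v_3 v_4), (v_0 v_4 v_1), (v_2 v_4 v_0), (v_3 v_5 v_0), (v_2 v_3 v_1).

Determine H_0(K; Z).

H_0 ≅ Z.

Order the vertices as v_0 < v_1 < v_2 < v_3 < v_4 < v_5. Listing each simplex with vertices in this order, K has dimension 2 with simplices:

  0-simplices (6): [v_0], [v_1], [v_2], [v_3], [v_4], [v_5]
  1-simplices (15): (15 of them)
  2-simplices (10): [v_0,v_1,v_4], [v_0,v_1,v_5], [v_0,v_2,v_3], [v_0,v_2,v_4], [v_0,v_3,v_5], [v_1,v_2,v_3], [v_1,v_2,v_5], [v_1,v_3,v_4], [v_2,v_4,v_5], [v_3,v_4,v_5]

so the chain groups are C_0 ≅ Z^6, C_1 ≅ Z^15, C_2 ≅ Z^10.

The boundary map ∂_1: C_1 → C_0 sends each edge [p,q] (with p < q) to q − p.
The resulting 6×15 matrix has rank 5, and its Smith normal form has invariant factors (1,1,1,1,1).

Boundary ∂_2: C_2 → C_1 maps a triangle to the signed sum of its edges. For instance
  ∂[v_2,v_4,v_5] = [v_4,v_5] − [v_2,v_5] + [v_2,v_4],
  ∂[v_1,v_2,v_3] = [v_2,v_3] − [v_1,v_3] + [v_1,v_2].
This gives a 15×10 integer matrix of rank 10; reducing to Smith normal form yields diagonal entries (1,1,1,1,1,1,1,1,1,2).

Reading off H_k = ker ∂_k / im ∂_{k+1}:

  H_0: rank C_0 − rank ∂_1 = 6 − 5 = 1, and the invariant factors of ∂_1 are all 1, so H_0 ≅ Z.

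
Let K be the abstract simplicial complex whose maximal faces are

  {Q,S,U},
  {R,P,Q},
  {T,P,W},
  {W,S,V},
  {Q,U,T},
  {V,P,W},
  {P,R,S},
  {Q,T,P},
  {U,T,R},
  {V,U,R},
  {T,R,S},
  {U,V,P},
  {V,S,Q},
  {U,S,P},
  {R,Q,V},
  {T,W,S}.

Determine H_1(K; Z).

H_1 = Z^2.

K has 8 vertices, 24 edges, 16 triangles.
rank ∂_1 = 7, rank ∂_2 = 15 ⇒ b_1 = 24 − 7 − 15 = 2; all invariant factors of ∂_2 are 1 so no torsion. So H_1 ≅ Z^2.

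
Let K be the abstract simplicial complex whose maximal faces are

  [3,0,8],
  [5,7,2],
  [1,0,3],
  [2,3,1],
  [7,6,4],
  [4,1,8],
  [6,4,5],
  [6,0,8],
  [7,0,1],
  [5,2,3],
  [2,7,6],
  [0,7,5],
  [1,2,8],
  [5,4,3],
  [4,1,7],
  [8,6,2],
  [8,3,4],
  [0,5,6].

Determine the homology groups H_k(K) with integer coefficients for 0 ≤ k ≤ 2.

H_0 ≅ Z,  H_1 ≅ Z ⊕ Z/2Z,  H_2 = 0.

We work with the vertex ordering 0 < 1 < 2 < 3 < 4 < 5 < 6 < 7 < 8. The simplices of K, each written with vertices in increasing order, are:

  0-simplices (9): [0], [1], [2], [3], [4], [5], [6], [7], [8]
  1-simplices (27): (27 of them)
  2-simplices (18): [0,1,3], [0,1,7], [0,3,8], [0,5,6], [0,5,7], [0,6,8], [1,2,3], [1,2,8], [1,4,7], [1,4,8], [2,3,5], [2,5,7], [2,6,7], [2,6,8], [3,4,5], [3,4,8], [4,5,6], [4,6,7]

so the chain groups are C_0 ≅ Z^9, C_1 ≅ Z^27, C_2 ≅ Z^18.

∂_1: C_1 → C_0 sends each edge [p,q] (with p < q) to q − p.
This gives a 9×27 integer matrix of rank 8; reducing to Smith normal form yields diagonal entries (1,1,1,1,1,1,1,1).

∂_2: C_2 → C_1 maps a triangle to the signed sum of its edges. For instance
  ∂[0,5,7] = [5,7] − [0,7] + [0,5],
  ∂[2,5,7] = [5,7] − [2,7] + [2,5].
As a 27×18 matrix over Z this has rank 18, with invariant factors (1,1,1,1,1,1,1,1,1,1,1,1,1,1,1,1,1,2).

From H_k ≅ ker(∂_k) / im(∂_{k+1}) we obtain:

  H_0: rank C_0 − rank ∂_1 = 9 − 8 = 1, and the invariant factors of ∂_1 are all 1, so H_0 = Z.
  H_1: rank ker ∂_1 − rank ∂_2 = (27 − 8) − 18 = 1, and ∂_2 has invariant factor 2 > 1, so H_1 = Z ⊕ Z/2Z.
  H_2: rank ker ∂_2 − rank ∂_3 = (18 − 18) − 0 = 0, and there is no ∂_3, so H_2 = 0.

As a check, the Euler characteristic is 9 − 27 + 18 = 0, which agrees with 1 − 1 + 0 = 0.
(K is a triangulation of the Klein bottle.)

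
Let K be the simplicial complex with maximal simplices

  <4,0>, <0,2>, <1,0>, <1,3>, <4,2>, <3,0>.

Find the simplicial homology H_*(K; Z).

Take the total order 0 < 1 < 2 < 3 < 4 on the vertex set. Then K (dimension 1) consists of the simplices:

  0-simplices (5): [0], [1], [2], [3], [4]
  1-simplices (6): [0,1], [0,2], [0,3], [0,4], [1,3], [2,4]

Hence C_0 ≅ Z^5, C_1 ≅ Z^6.

The boundary map ∂_1: C_1 → C_0 maps an edge to its endpoints' difference, ∂[p,q] = q − p.
The resulting 5×6 matrix has rank 4, and its Smith normal form has invariant factors (1,1,1,1).

Now H_k = ker ∂_k / im ∂_{k+1}, so:

  H_0: rank C_0 − rank ∂_1 = 5 − 4 = 1, and the invariant factors of ∂_1 are all 1, so H_0 = Z.
  H_1: rank ker ∂_1 − rank ∂_2 = (6 − 4) − 0 = 2, and there is no ∂_2, so H_1 = Z^2.

As a check, the Euler characteristic is 5 − 6 = -1, which agrees with 1 − 2 = -1.

H_0 ≅ Z,  H_1 ≅ Z^2.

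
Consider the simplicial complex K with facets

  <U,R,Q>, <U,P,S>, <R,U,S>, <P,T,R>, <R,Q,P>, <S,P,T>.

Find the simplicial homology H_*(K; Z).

Fix the vertex order P < Q < R < S < T < U and write every simplex with vertices in increasing order. Then dim K = 2 and the simplices of K are:

  0-simplices (6): P, Q, R, S, T, U
  1-simplices (12): PQ, PR, PS, PT, PU, QR, QU, RS, RT, RU, ST, SU
  2-simplices (6): PQR, PRT, PST, PSU, QRU, RSU

Hence C_0 ≅ Z^6, C_1 ≅ Z^12, C_2 ≅ Z^6.

Boundary ∂_1: C_1 → C_0 sends each edge [p,q] (with p < q) to q − p.
The resulting 6×12 matrix has rank 5, and its Smith normal form has invariant factors (1,1,1,1,1).

The boundary map ∂_2: C_2 → C_1 acts by ∂[p,q,r] = [q,r] − [p,r] + [p,q]. For instance
  ∂QRU = RU − QU + QR,
  ∂PQR = QR − PR + PQ.
As a 12×6 matrix over Z this has rank 6, with invariant factors (1,1,1,1,1,1).

Reading off H_k = ker ∂_k / im ∂_{k+1}:

  H_0: rank C_0 − rank ∂_1 = 6 − 5 = 1, and the invariant factors of ∂_1 are all 1, so H_0 = Z.
  H_1: rank ker ∂_1 − rank ∂_2 = (12 − 5) − 6 = 1, and the invariant factors of ∂_2 are all 1, so H_1 = Z.
  H_2: rank ker ∂_2 − rank ∂_3 = (6 − 6) − 0 = 0, and there is no ∂_3, so H_2 = 0.

(K is a triangulation of the cylinder S^1 x I.)

H_0 ≅ Z,  H_1 ≅ Z,  H_2 = 0.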